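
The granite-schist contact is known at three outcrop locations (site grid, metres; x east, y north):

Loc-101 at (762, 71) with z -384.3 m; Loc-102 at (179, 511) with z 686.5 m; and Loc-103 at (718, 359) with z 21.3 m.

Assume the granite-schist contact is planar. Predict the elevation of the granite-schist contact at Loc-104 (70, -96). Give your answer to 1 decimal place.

Let the plane be z = a·x + b·y + c.
Loc-102−Loc-101: −583a + 440b = 1070.8;  Loc-103−Loc-101: −44a + 288b = 405.6.
Solving gives a = −0.87467, b = 1.27470.
Then c = -384.3 − a·762 − b·71 = 191.69.
At (70, -96): z = −61.2 − 122.4 + 191.69 = 8.1 m.

8.1 m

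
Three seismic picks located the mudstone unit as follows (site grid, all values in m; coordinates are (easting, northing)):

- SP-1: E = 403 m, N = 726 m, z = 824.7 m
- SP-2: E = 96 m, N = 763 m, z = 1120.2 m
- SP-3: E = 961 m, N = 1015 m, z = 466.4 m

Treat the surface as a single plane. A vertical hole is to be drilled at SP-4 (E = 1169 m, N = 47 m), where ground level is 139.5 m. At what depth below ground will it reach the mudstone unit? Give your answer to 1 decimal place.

Let the plane be z = a·E + b·N + c.
SP-2−SP-1: −307a + 37b = 295.5;  SP-3−SP-1: 558a + 289b = −358.3.
Solving gives a = −0.902053, b = 0.501887.
Then c = 824.7 − a·403 − b·726 = 823.86.
At (1169, 47): z_contact = −1054.50 + 23.59 + 823.86 = -207.05 m.
Depth below ground = 139.5 − (-207.05) = 346.6 m.

346.6 m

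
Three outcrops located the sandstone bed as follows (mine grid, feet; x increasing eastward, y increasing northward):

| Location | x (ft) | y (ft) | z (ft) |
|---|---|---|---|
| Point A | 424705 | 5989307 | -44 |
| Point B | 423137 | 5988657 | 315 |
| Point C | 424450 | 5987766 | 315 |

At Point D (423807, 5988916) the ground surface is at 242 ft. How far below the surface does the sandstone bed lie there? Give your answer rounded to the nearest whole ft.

76 ft

Let the plane be z = a·x + b·y + c.
Point B−Point A: −1568a − 650b = 359;  Point C−Point A: −255a − 1541b = 359.
Solving gives a = −0.14213002, b = −0.20944636.
Then c = -44 − a·424705 − b·5989307 = 1314757.90.
At (423807, 5988916): z_contact = −60235.7 − 1254356.7 + 1314757.90 = 165.5 ft.
Depth below ground = 242 − 165.5 = 76 ft.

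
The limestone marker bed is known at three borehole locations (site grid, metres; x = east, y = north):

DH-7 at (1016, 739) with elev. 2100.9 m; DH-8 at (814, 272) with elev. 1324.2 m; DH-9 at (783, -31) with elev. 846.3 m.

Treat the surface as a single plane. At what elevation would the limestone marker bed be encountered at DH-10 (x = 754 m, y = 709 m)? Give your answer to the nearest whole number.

1986 m

Two edge vectors: DH-7→DH-8 = (-202, -467, -776.7), DH-7→DH-9 = (-233, -770, -1254.6).
Normal n = (DH-7→DH-8) × (DH-7→DH-9) = (-12160.8, -72458.1, 46729).
So ∂z/∂x = −n_x/n_z = 0.26024 and ∂z/∂y = −n_y/n_z = 1.55060.
Intercept c from DH-7: 2100.9 − 264.40 − 1145.90 = 690.60.
At (754, 709): z = 196.2 + 1099.4 + 690.60 = 1986.2 m.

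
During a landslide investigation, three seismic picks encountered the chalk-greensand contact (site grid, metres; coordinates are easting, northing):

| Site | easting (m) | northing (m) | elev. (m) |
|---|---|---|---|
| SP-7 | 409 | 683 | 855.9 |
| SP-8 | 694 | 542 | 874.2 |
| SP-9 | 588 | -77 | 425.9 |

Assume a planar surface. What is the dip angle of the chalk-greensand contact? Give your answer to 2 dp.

Let the plane be z = a·easting + b·northing + c.
SP-8−SP-7: 285a − 141b = 18.3;  SP-9−SP-7: 179a − 760b = −430.
Solving gives a = 0.38952, b = 0.65753.
Gradient magnitude |∇z| = √(a² + b²) = √(0.15172 + 0.43235) = 0.76424.
True dip = arctan(0.76424) = 37.39°, dipping toward SSW (azimuth ≈ 211°).

37.39°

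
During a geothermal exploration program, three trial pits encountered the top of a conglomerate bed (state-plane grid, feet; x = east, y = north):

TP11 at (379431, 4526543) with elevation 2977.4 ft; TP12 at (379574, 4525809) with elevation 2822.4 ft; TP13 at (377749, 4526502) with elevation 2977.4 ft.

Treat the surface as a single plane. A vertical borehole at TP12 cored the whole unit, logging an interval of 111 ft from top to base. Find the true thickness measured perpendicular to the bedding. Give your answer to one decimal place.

Two edge vectors: TP11→TP12 = (143, -734, -155), TP11→TP13 = (-1682, -41, 0).
Normal n = (TP11→TP12) × (TP11→TP13) = (-6355, 260710, -1240451).
So ∂z/∂x = −n_x/n_z = −0.00512 and ∂z/∂y = −n_y/n_z = 0.21017.
|∇z| = √(a²+b²) = 0.21024, so dip δ = arctan(0.21024) = 11.87°.
True thickness = vertical thickness × cos δ = 111 × cos 11.87° = 108.6 ft.

108.6 ft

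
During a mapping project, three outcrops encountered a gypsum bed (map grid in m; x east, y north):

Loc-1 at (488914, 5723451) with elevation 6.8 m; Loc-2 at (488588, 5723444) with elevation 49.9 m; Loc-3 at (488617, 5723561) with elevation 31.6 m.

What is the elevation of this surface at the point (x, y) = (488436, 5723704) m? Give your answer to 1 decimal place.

Let the plane be z = a·x + b·y + c.
Loc-2−Loc-1: −326a − 7b = 43.1;  Loc-3−Loc-1: −297a + 110b = 24.8.
Solving gives a = −0.129539524, b = −0.124302169.
Then c = 6.8 − a·488914 − b·5723451 = 774777.86.
At (488436, 5723704): z = −63271.8 − 711468.8 + 774777.86 = 37.3 m.

37.3 m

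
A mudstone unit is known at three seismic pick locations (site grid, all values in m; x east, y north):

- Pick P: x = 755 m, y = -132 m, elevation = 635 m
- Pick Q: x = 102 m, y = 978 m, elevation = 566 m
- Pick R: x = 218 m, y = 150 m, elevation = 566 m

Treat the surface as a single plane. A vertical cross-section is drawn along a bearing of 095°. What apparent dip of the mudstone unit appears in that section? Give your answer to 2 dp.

7.77°

Let the plane be z = a·x + b·y + c.
Pick Q−Pick P: −653a + 1110b = −69;  Pick R−Pick P: −537a + 282b = −69.
Solving gives a = 0.13870, b = 0.01943.
Unit vector along 095° is (sin 95°, cos 95°) = (0.9962, -0.0872).
Slope in that direction = a·(0.9962) + b·(-0.0872) = 0.13647.
Apparent dip = arctan|0.13647| = 7.77° (true dip is 8.0°, so apparent ≤ true as expected).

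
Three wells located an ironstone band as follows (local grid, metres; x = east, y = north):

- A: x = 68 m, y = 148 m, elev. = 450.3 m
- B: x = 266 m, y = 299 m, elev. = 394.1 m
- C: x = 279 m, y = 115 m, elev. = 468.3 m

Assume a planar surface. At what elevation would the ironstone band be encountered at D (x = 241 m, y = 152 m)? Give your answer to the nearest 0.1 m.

Two edge vectors: A→B = (198, 151, -56.2), A→C = (211, -33, 18).
Normal n = (A→B) × (A→C) = (863.4, -15422.2, -38395).
So ∂z/∂x = −n_x/n_z = 0.02249 and ∂z/∂y = −n_y/n_z = −0.40167.
Intercept c from A: 450.3 − 1.53 + 59.45 = 508.22.
At (241, 152): z = 5.4 − 61.1 + 508.22 = 452.6 m.

452.6 m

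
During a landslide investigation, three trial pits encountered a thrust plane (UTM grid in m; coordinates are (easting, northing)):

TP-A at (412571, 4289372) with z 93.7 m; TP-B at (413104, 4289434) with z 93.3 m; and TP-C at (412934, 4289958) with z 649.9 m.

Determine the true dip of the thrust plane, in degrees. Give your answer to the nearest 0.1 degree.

Two edge vectors: TP-A→TP-B = (533, 62, -0.4), TP-A→TP-C = (363, 586, 556.2).
Normal n = (TP-A→TP-B) × (TP-A→TP-C) = (34718.8, -296599.8, 289832).
So ∂z/∂E = −n_x/n_z = −0.11979 and ∂z/∂N = −n_y/n_z = 1.02335.
Gradient magnitude |∇z| = √(a² + b²) = √(0.01435 + 1.04725) = 1.03034.
True dip = arctan(1.03034) = 45.9°, dipping toward S (azimuth ≈ 173°).

45.9°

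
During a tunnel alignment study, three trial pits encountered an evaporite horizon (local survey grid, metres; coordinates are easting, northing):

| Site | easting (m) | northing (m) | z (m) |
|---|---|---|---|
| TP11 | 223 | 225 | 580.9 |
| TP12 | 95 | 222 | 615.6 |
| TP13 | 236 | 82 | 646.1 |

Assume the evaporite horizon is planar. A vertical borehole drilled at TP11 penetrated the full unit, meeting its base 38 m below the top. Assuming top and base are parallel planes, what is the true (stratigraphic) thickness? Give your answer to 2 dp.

Two edge vectors: TP11→TP12 = (-128, -3, 34.7), TP11→TP13 = (13, -143, 65.2).
Normal n = (TP11→TP12) × (TP11→TP13) = (4766.5, 8796.7, 18343).
So ∂z/∂easting = −n_x/n_z = −0.25985 and ∂z/∂northing = −n_y/n_z = −0.47957.
|∇z| = √(a²+b²) = 0.54544, so dip δ = arctan(0.54544) = 28.61°.
True thickness = vertical thickness × cos δ = 38 × cos 28.61° = 33.36 m.

33.36 m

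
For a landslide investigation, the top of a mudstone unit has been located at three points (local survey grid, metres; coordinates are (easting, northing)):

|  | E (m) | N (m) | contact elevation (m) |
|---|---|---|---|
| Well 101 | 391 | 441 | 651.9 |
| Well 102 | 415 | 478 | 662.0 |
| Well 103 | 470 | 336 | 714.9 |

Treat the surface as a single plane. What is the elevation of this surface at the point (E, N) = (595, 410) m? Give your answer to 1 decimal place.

Two edge vectors: Well 101→Well 102 = (24, 37, 10.1), Well 101→Well 103 = (79, -105, 63).
Normal n = (Well 101→Well 102) × (Well 101→Well 103) = (3391.5, -714.1, -5443).
So ∂z/∂E = −n_x/n_z = 0.62309 and ∂z/∂N = −n_y/n_z = −0.13120.
Intercept c from Well 101: 651.9 − 243.63 + 57.86 = 466.13.
At (595, 410): z = 370.7 − 53.8 + 466.13 = 783.1 m.

783.1 m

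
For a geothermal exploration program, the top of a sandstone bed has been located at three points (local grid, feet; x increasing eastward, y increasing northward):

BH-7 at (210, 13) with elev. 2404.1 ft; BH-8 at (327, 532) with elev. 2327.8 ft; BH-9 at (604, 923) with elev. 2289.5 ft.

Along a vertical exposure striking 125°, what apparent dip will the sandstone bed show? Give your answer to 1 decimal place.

10.2°

Two edge vectors: BH-7→BH-8 = (117, 519, -76.3), BH-7→BH-9 = (394, 910, -114.6).
Normal n = (BH-7→BH-8) × (BH-7→BH-9) = (9955.6, -16654, -98016).
So ∂z/∂x = −n_x/n_z = 0.10157 and ∂z/∂y = −n_y/n_z = −0.16991.
Unit vector along 125° is (sin 125°, cos 125°) = (0.8192, -0.5736).
Slope in that direction = a·(0.8192) + b·(-0.5736) = 0.18066.
Apparent dip = arctan|0.18066| = 10.2° (true dip is 11.2°, so apparent ≤ true as expected).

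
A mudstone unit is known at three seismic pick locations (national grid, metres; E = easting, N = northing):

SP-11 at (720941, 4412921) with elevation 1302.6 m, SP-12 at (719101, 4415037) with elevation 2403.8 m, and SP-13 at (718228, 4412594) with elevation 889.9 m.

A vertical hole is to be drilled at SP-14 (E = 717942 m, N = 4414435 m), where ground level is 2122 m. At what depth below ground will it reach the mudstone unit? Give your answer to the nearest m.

168 m

Two edge vectors: SP-11→SP-12 = (-1840, 2116, 1101.2), SP-11→SP-13 = (-2713, -327, -412.7).
Normal n = (SP-11→SP-12) × (SP-11→SP-13) = (-513180.8, -3746923.6, 6342388).
So ∂z/∂E = −n_x/n_z = 0.08091287 and ∂z/∂N = −n_y/n_z = 0.59077489.
Intercept c from SP-11: 1302.6 − 58333.40 − 2607042.94 = −2664073.74.
At (717942, 4414435): z_contact = 58090.7 + 2607937.4 − 2664073.74 = 1954.4 m.
Depth below ground = 2122 − 1954.4 = 168 m.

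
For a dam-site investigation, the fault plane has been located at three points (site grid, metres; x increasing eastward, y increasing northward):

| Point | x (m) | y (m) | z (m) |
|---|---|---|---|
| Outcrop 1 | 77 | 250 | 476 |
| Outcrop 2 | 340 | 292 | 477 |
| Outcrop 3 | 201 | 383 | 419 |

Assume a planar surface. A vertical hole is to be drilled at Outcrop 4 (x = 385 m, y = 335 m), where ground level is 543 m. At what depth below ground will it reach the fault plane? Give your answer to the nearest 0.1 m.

Two edge vectors: Outcrop 1→Outcrop 2 = (263, 42, 1), Outcrop 1→Outcrop 3 = (124, 133, -57).
Normal n = (Outcrop 1→Outcrop 2) × (Outcrop 1→Outcrop 3) = (-2527, 15115, 29771).
So ∂z/∂x = −n_x/n_z = 0.08488 and ∂z/∂y = −n_y/n_z = −0.50771.
Intercept c from Outcrop 1: 476 − 6.54 + 126.93 = 596.39.
At (385, 335): z_contact = 32.68 − 170.08 + 596.39 = 458.99 m.
Depth below ground = 543 − 458.99 = 84.0 m.

84.0 m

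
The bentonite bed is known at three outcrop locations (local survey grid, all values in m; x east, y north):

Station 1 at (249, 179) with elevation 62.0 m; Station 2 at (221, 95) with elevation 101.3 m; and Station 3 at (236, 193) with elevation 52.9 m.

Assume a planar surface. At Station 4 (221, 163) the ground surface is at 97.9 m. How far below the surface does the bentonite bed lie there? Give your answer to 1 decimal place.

31.7 m

Two edge vectors: Station 1→Station 2 = (-28, -84, 39.3), Station 1→Station 3 = (-13, 14, -9.1).
Normal n = (Station 1→Station 2) × (Station 1→Station 3) = (214.2, -765.7, -1484).
So ∂z/∂x = −n_x/n_z = 0.14434 and ∂z/∂y = −n_y/n_z = −0.51597.
Intercept c from Station 1: 62 − 35.94 + 92.36 = 118.42.
At (221, 163): z_contact = 31.90 − 84.10 + 118.42 = 66.21 m.
Depth below ground = 97.9 − 66.21 = 31.7 m.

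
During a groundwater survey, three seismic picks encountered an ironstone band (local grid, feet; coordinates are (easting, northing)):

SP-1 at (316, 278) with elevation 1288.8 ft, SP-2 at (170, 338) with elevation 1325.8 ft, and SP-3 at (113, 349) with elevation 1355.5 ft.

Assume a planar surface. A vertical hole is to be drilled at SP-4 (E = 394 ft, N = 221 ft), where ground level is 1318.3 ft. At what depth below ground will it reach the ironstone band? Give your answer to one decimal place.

Two edge vectors: SP-1→SP-2 = (-146, 60, 37), SP-1→SP-3 = (-203, 71, 66.7).
Normal n = (SP-1→SP-2) × (SP-1→SP-3) = (1375, 2227.2, 1814).
So ∂z/∂E = −n_x/n_z = −0.75799 and ∂z/∂N = −n_y/n_z = −1.22778.
Intercept c from SP-1: 1288.8 + 239.53 + 341.32 = 1869.65.
At (394, 221): z_contact = −298.65 − 271.34 + 1869.65 = 1299.66 ft.
Depth below ground = 1318.3 − 1299.66 = 18.6 ft.

18.6 ft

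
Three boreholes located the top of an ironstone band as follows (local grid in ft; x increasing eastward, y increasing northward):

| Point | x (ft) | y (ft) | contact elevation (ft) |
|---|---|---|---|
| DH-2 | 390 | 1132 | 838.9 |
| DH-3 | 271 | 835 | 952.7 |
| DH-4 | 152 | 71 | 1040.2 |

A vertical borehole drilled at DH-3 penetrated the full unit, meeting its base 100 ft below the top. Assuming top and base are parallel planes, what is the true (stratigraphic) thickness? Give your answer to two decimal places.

67.32 ft

Two edge vectors: DH-2→DH-3 = (-119, -297, 113.8), DH-2→DH-4 = (-238, -1061, 201.3).
Normal n = (DH-2→DH-3) × (DH-2→DH-4) = (60955.7, -3129.7, 55573).
So ∂z/∂x = −n_x/n_z = −1.09686 and ∂z/∂y = −n_y/n_z = 0.05632.
|∇z| = √(a²+b²) = 1.09830, so dip δ = arctan(1.09830) = 47.68°.
True thickness = vertical thickness × cos δ = 100 × cos 47.68° = 67.32 ft.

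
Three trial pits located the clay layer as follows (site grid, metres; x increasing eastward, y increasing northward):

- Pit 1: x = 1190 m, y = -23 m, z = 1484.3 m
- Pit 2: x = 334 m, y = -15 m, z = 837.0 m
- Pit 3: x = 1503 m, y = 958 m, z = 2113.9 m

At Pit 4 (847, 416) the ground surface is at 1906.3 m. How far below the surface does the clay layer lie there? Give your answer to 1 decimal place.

Two edge vectors: Pit 1→Pit 2 = (-856, 8, -647.3), Pit 1→Pit 3 = (313, 981, 629.6).
Normal n = (Pit 1→Pit 2) × (Pit 1→Pit 3) = (640038.1, 336332.7, -842240).
So ∂z/∂x = −n_x/n_z = 0.759924 and ∂z/∂y = −n_y/n_z = 0.399331.
Intercept c from Pit 1: 1484.3 − 904.31 + 9.18 = 589.18.
At (847, 416): z_contact = 643.66 + 166.12 + 589.18 = 1398.95 m.
Depth below ground = 1906.3 − 1398.95 = 507.3 m.

507.3 m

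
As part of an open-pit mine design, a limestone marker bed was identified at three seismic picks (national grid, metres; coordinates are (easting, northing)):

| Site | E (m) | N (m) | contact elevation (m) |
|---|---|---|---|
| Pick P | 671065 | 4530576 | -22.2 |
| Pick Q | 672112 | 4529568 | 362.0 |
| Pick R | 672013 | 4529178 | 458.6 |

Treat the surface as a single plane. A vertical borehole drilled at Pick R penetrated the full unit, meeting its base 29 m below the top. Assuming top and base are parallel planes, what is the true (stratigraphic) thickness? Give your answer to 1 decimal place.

Let the plane be z = a·E + b·N + c.
Pick Q−Pick P: 1047a − 1008b = 384.2;  Pick R−Pick P: 948a − 1398b = 480.8.
Solving gives a = 0.10325, b = −0.27390.
|∇z| = √(a²+b²) = 0.29272, so dip δ = arctan(0.29272) = 16.32°.
True thickness = vertical thickness × cos δ = 29 × cos 16.32° = 27.8 m.

27.8 m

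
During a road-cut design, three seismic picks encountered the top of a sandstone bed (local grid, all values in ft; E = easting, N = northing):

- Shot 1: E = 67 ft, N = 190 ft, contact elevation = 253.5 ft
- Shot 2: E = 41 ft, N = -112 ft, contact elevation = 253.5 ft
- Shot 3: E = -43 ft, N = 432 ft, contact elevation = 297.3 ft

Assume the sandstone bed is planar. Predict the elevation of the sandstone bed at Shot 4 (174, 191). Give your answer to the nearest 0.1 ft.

217.7 ft

Two edge vectors: Shot 1→Shot 2 = (-26, -302, 0), Shot 1→Shot 3 = (-110, 242, 43.8).
Normal n = (Shot 1→Shot 2) × (Shot 1→Shot 3) = (-13227.6, 1138.8, -39512).
So ∂z/∂E = −n_x/n_z = −0.33477 and ∂z/∂N = −n_y/n_z = 0.02882.
Intercept c from Shot 1: 253.5 + 22.43 − 5.48 = 270.45.
At (174, 191): z = −58.3 + 5.5 + 270.45 = 217.7 ft.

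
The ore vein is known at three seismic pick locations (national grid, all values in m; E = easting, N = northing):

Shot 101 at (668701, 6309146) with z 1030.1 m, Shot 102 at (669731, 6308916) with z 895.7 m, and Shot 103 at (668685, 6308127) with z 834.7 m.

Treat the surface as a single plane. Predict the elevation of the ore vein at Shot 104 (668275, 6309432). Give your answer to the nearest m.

Two edge vectors: Shot 101→Shot 102 = (1030, -230, -134.4), Shot 101→Shot 103 = (-16, -1019, -195.4).
Normal n = (Shot 101→Shot 102) × (Shot 101→Shot 103) = (-92011.6, 203412.4, -1053250).
So ∂z/∂E = −n_x/n_z = −0.08735970 and ∂z/∂N = −n_y/n_z = 0.19312832.
Intercept c from Shot 101: 1030.1 + 58417.52 − 1218474.75 = −1159027.13.
At (668275, 6309432): z = −58380.3 + 1218530.0 − 1159027.13 = 1122.5 m.

1123 m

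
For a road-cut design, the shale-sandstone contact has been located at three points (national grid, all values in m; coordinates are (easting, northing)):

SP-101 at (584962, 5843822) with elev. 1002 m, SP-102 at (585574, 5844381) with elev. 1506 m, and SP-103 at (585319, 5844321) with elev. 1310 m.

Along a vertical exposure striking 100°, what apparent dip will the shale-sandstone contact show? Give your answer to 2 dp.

35.91°

Let the plane be z = a·E + b·N + c.
SP-102−SP-101: 612a + 559b = 504;  SP-103−SP-101: 357a + 499b = 308.
Solving gives a = 0.74958, b = 0.08096.
Unit vector along 100° is (sin 100°, cos 100°) = (0.9848, -0.1736).
Slope in that direction = a·(0.9848) + b·(-0.1736) = 0.72413.
Apparent dip = arctan|0.72413| = 35.91° (true dip is 37.0°, so apparent ≤ true as expected).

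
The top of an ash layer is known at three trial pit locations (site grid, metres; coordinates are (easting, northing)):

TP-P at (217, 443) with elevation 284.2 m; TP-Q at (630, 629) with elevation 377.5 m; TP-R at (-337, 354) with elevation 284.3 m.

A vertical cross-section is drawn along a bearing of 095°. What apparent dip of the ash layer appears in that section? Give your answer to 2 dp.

Two edge vectors: TP-P→TP-Q = (413, 186, 93.3), TP-P→TP-R = (-554, -89, 0.1).
Normal n = (TP-P→TP-Q) × (TP-P→TP-R) = (8322.3, -51729.5, 66287).
So ∂z/∂E = −n_x/n_z = −0.12555 and ∂z/∂N = −n_y/n_z = 0.78039.
Unit vector along 095° is (sin 95°, cos 95°) = (0.9962, -0.0872).
Slope in that direction = a·(0.9962) + b·(-0.0872) = −0.19309.
Apparent dip = arctan|0.19309| = 10.93° (true dip is 38.3°, so apparent ≤ true as expected).

10.93°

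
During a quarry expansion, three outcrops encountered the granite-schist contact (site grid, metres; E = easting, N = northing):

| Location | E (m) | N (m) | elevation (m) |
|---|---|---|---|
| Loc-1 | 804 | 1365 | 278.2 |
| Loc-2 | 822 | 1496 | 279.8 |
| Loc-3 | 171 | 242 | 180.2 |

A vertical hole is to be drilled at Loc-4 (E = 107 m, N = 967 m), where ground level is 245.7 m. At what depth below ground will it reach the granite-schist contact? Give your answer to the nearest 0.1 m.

Let the plane be z = a·E + b·N + c.
Loc-2−Loc-1: 18a + 131b = 1.6;  Loc-3−Loc-1: −633a − 1123b = −98.
Solving gives a = 0.176070, b = −0.011979.
Then c = 278.2 − a·804 − b·1365 = 152.99.
At (107, 967): z_contact = 18.84 − 11.58 + 152.99 = 160.25 m.
Depth below ground = 245.7 − 160.25 = 85.5 m.

85.5 m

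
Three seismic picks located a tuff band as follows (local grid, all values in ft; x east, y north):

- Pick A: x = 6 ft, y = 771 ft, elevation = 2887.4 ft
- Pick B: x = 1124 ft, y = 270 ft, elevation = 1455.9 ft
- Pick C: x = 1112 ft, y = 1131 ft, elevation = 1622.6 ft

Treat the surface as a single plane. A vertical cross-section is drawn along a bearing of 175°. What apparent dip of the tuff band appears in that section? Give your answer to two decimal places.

15.69°

Let the plane be z = a·x + b·y + c.
Pick B−Pick A: 1118a − 501b = −1431.5;  Pick C−Pick A: 1106a + 360b = −1264.8.
Solving gives a = −1.20115, b = 0.17687.
Unit vector along 175° is (sin 175°, cos 175°) = (0.0872, -0.9962).
Slope in that direction = a·(0.0872) + b·(-0.9962) = −0.28089.
Apparent dip = arctan|0.28089| = 15.69° (true dip is 50.5°, so apparent ≤ true as expected).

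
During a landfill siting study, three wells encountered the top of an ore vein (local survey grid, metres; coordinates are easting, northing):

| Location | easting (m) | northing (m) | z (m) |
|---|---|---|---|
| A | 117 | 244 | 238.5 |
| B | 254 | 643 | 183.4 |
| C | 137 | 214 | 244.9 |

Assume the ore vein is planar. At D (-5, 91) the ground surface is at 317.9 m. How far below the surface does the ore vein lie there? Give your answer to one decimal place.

Two edge vectors: A→B = (137, 399, -55.1), A→C = (20, -30, 6.4).
Normal n = (A→B) × (A→C) = (900.6, -1978.8, -12090).
So ∂z/∂easting = −n_x/n_z = 0.07449 and ∂z/∂northing = −n_y/n_z = −0.16367.
Intercept c from A: 238.5 − 8.72 + 39.94 = 269.72.
At (-5, 91): z_contact = −0.37 − 14.89 + 269.72 = 254.45 m.
Depth below ground = 317.9 − 254.45 = 63.4 m.

63.4 m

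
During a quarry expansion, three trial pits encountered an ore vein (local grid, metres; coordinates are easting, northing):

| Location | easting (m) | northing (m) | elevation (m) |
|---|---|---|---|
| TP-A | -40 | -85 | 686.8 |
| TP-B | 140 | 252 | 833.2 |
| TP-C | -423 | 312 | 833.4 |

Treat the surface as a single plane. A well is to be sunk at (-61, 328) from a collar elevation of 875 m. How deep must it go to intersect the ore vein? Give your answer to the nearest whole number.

19 m

Two edge vectors: TP-A→TP-B = (180, 337, 146.4), TP-A→TP-C = (-383, 397, 146.6).
Normal n = (TP-A→TP-B) × (TP-A→TP-C) = (-8716.6, -82459.2, 200531).
So ∂z/∂easting = −n_x/n_z = 0.04347 and ∂z/∂northing = −n_y/n_z = 0.41120.
Intercept c from TP-A: 686.8 + 1.74 + 34.95 = 723.49.
At (-61, 328): z_contact = −2.7 + 134.9 + 723.49 = 855.7 m.
Depth below ground = 875 − 855.7 = 19 m.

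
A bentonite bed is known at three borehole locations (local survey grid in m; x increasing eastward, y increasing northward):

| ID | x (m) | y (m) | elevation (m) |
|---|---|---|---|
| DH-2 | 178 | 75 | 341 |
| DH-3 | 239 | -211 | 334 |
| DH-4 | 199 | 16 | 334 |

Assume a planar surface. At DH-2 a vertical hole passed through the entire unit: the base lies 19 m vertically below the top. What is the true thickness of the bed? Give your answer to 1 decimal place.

15.8 m

Two edge vectors: DH-2→DH-3 = (61, -286, -7), DH-2→DH-4 = (21, -59, -7).
Normal n = (DH-2→DH-3) × (DH-2→DH-4) = (1589, 280, 2407).
So ∂z/∂x = −n_x/n_z = −0.66016 and ∂z/∂y = −n_y/n_z = −0.11633.
|∇z| = √(a²+b²) = 0.67033, so dip δ = arctan(0.67033) = 33.84°.
True thickness = vertical thickness × cos δ = 19 × cos 33.84° = 15.8 m.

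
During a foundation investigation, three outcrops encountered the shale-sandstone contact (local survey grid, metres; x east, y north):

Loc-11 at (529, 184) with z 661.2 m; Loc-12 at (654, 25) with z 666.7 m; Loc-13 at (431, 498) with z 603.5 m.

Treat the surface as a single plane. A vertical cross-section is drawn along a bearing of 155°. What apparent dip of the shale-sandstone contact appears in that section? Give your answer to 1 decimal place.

7.0°

Two edge vectors: Loc-11→Loc-12 = (125, -159, 5.5), Loc-11→Loc-13 = (-98, 314, -57.7).
Normal n = (Loc-11→Loc-12) × (Loc-11→Loc-13) = (7447.3, 6673.5, 23668).
So ∂z/∂x = −n_x/n_z = −0.31466 and ∂z/∂y = −n_y/n_z = −0.28196.
Unit vector along 155° is (sin 155°, cos 155°) = (0.4226, -0.9063).
Slope in that direction = a·(0.4226) + b·(-0.9063) = 0.12257.
Apparent dip = arctan|0.12257| = 7.0° (true dip is 22.9°, so apparent ≤ true as expected).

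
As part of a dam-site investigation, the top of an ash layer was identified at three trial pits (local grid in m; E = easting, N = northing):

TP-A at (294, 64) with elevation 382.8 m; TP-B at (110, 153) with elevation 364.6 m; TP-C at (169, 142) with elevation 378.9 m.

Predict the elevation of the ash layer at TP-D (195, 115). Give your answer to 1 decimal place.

Let the plane be z = a·E + b·N + c.
TP-B−TP-A: −184a + 89b = −18.2;  TP-C−TP-A: −125a + 78b = −3.9.
Solving gives a = 0.33235, b = 0.48262.
Then c = 382.8 − a·294 − b·64 = 254.20.
At (195, 115): z = 64.8 + 55.5 + 254.20 = 374.5 m.

374.5 m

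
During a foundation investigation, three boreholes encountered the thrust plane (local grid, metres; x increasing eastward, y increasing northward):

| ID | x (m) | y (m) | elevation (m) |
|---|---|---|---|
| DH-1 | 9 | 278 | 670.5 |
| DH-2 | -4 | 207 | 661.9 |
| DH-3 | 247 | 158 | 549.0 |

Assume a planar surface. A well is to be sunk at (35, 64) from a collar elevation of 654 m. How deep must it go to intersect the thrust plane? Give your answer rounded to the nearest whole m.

36 m

Let the plane be z = a·x + b·y + c.
DH-2−DH-1: −13a − 71b = −8.6;  DH-3−DH-1: 238a − 120b = −121.5.
Solving gives a = −0.41145, b = 0.19646.
Then c = 670.5 − a·9 − b·278 = 619.59.
At (35, 64): z_contact = −14.4 + 12.6 + 619.59 = 617.8 m.
Depth below ground = 654 − 617.8 = 36 m.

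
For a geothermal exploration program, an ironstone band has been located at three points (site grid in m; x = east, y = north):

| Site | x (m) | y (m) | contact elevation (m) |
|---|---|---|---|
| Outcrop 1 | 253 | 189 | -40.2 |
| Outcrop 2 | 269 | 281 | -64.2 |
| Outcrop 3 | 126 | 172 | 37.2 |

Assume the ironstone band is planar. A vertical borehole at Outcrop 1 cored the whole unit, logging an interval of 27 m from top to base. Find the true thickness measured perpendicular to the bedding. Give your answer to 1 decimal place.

Two edge vectors: Outcrop 1→Outcrop 2 = (16, 92, -24), Outcrop 1→Outcrop 3 = (-127, -17, 77.4).
Normal n = (Outcrop 1→Outcrop 2) × (Outcrop 1→Outcrop 3) = (6712.8, 1809.6, 11412).
So ∂z/∂x = −n_x/n_z = −0.58822 and ∂z/∂y = −n_y/n_z = −0.15857.
|∇z| = √(a²+b²) = 0.60922, so dip δ = arctan(0.60922) = 31.35°.
True thickness = vertical thickness × cos δ = 27 × cos 31.35° = 23.1 m.

23.1 m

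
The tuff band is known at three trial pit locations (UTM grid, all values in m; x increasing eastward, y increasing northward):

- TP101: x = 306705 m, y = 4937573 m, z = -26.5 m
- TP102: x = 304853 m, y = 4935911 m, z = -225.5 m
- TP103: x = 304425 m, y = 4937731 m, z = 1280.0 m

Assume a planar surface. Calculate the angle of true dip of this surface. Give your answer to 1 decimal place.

41.3°

Two edge vectors: TP101→TP102 = (-1852, -1662, -199), TP101→TP103 = (-2280, 158, 1306.5).
Normal n = (TP101→TP102) × (TP101→TP103) = (-2139961, 2873358, -4081976).
So ∂z/∂x = −n_x/n_z = −0.52425 and ∂z/∂y = −n_y/n_z = 0.70391.
Gradient magnitude |∇z| = √(a² + b²) = √(0.27483 + 0.49549) = 0.87768.
True dip = arctan(0.87768) = 41.3°, dipping toward SE (azimuth ≈ 143°).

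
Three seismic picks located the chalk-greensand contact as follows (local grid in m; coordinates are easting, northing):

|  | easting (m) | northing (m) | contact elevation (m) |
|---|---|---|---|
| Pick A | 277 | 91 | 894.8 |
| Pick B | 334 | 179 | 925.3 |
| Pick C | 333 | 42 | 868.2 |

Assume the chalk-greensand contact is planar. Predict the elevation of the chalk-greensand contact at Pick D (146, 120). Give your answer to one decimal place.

Let the plane be z = a·easting + b·northing + c.
Pick B−Pick A: 57a + 88b = 30.5;  Pick C−Pick A: 56a − 49b = −26.6.
Solving gives a = −0.10961, b = 0.41759.
Then c = 894.8 − a·277 − b·91 = 887.16.
At (146, 120): z = −16.0 + 50.1 + 887.16 = 921.3 m.

921.3 m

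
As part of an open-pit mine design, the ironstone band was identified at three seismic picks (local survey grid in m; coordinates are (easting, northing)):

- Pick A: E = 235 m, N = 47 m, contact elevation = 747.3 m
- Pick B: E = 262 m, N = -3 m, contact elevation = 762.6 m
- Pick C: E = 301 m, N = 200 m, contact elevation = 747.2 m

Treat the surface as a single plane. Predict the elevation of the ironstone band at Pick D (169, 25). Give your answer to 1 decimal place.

Let the plane be z = a·E + b·N + c.
Pick B−Pick A: 27a − 50b = 15.3;  Pick C−Pick A: 66a + 153b = −0.1.
Solving gives a = 0.31435, b = −0.13625.
Then c = 747.3 − a·235 − b·47 = 679.83.
At (169, 25): z = 53.1 − 3.4 + 679.83 = 729.6 m.

729.6 m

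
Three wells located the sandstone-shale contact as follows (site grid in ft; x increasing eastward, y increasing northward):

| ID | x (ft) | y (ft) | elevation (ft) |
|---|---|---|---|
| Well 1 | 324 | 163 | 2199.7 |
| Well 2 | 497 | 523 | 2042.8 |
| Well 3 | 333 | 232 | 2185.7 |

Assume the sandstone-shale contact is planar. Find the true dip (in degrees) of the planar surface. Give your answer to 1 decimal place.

34.0°

Two edge vectors: Well 1→Well 2 = (173, 360, -156.9), Well 1→Well 3 = (9, 69, -14).
Normal n = (Well 1→Well 2) × (Well 1→Well 3) = (5786.1, 1009.9, 8697).
So ∂z/∂x = −n_x/n_z = −0.66530 and ∂z/∂y = −n_y/n_z = −0.11612.
Gradient magnitude |∇z| = √(a² + b²) = √(0.44262 + 0.01348) = 0.67536.
True dip = arctan(0.67536) = 34.0°, dipping toward E (azimuth ≈ 080°).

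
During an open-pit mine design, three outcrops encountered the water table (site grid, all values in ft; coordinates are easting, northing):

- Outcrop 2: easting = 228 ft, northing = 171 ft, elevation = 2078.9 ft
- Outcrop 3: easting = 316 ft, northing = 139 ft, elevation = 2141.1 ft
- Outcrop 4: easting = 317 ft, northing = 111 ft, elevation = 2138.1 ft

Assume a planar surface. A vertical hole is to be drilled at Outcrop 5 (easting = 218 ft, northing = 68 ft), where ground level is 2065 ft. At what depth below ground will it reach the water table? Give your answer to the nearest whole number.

7 ft

Let the plane be z = a·easting + b·northing + c.
Outcrop 3−Outcrop 2: 88a − 32b = 62.2;  Outcrop 4−Outcrop 2: 89a − 60b = 59.2.
Solving gives a = 0.75559, b = 0.13413.
Then c = 2078.9 − a·228 − b·171 = 1883.69.
At (218, 68): z_contact = 164.7 + 9.1 + 1883.69 = 2057.5 ft.
Depth below ground = 2065 − 2057.5 = 7 ft.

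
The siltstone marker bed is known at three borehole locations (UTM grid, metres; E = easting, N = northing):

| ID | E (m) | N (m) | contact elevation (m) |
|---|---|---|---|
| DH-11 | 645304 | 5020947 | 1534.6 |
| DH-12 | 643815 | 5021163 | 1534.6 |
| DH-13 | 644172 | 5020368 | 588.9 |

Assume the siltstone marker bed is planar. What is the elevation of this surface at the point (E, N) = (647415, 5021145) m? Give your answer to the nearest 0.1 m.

Let the plane be z = a·E + b·N + c.
DH-12−DH-11: −1489a + 216b = 0;  DH-13−DH-11: −1132a − 579b = −945.7.
Solving gives a = 0.184586357, b = 1.272449471.
Then c = 1534.6 − a·645304 − b·5020947 = −6506481.07.
At (647415, 5021145): z = 119504.0 + 6389153.3 − 6506481.07 = 2176.2 m.

2176.2 m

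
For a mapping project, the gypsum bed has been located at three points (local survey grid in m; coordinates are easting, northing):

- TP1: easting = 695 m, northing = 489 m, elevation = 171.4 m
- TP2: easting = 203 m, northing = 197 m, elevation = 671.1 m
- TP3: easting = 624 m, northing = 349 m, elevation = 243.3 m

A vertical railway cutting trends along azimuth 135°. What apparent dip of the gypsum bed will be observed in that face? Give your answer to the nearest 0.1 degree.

35.8°

Let the plane be z = a·easting + b·northing + c.
TP2−TP1: −492a − 292b = 499.7;  TP3−TP1: −71a − 140b = 71.9.
Solving gives a = −1.01693, b = 0.00216.
Unit vector along 135° is (sin 135°, cos 135°) = (0.7071, -0.7071).
Slope in that direction = a·(0.7071) + b·(-0.7071) = −0.72060.
Apparent dip = arctan|0.72060| = 35.8° (true dip is 45.5°, so apparent ≤ true as expected).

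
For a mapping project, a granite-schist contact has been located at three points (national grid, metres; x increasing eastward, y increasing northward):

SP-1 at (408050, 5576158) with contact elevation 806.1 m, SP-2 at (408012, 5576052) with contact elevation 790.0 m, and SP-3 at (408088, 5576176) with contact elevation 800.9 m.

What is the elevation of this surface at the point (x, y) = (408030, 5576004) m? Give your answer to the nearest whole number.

774 m

Let the plane be z = a·x + b·y + c.
SP-2−SP-1: −38a − 106b = −16.1;  SP-3−SP-1: 38a + 18b = −5.2.
Solving gives a = −0.25149522, b = 0.24204545.
Then c = 806.1 − a·408050 − b·5576158 = −1246254.98.
At (408030, 5576004): z = −102617.6 + 1349646.4 − 1246254.98 = 773.9 m.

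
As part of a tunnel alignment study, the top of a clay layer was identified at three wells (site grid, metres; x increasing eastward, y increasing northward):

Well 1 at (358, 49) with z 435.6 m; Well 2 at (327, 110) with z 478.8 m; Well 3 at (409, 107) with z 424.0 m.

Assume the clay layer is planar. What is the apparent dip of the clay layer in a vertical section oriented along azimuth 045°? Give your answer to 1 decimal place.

11.2°

Two edge vectors: Well 1→Well 2 = (-31, 61, 43.2), Well 1→Well 3 = (51, 58, -11.6).
Normal n = (Well 1→Well 2) × (Well 1→Well 3) = (-3213.2, 1843.6, -4909).
So ∂z/∂x = −n_x/n_z = −0.65455 and ∂z/∂y = −n_y/n_z = 0.37556.
Unit vector along 045° is (sin 45°, cos 45°) = (0.7071, 0.7071).
Slope in that direction = a·(0.7071) + b·(0.7071) = −0.19728.
Apparent dip = arctan|0.19728| = 11.2° (true dip is 37.0°, so apparent ≤ true as expected).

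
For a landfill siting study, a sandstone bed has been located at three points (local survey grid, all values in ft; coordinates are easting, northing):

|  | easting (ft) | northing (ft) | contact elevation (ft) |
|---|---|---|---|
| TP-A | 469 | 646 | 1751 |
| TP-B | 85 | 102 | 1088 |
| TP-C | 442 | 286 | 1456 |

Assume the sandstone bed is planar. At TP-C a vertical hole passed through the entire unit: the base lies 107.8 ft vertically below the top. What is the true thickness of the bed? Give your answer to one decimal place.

Let the plane be z = a·easting + b·northing + c.
TP-B−TP-A: −384a − 544b = −663;  TP-C−TP-A: −27a − 360b = −295.
Solving gives a = 0.63293, b = 0.77197.
|∇z| = √(a²+b²) = 0.99827, so dip δ = arctan(0.99827) = 44.95°.
True thickness = vertical thickness × cos δ = 107.8 × cos 44.95° = 76.3 ft.

76.3 ft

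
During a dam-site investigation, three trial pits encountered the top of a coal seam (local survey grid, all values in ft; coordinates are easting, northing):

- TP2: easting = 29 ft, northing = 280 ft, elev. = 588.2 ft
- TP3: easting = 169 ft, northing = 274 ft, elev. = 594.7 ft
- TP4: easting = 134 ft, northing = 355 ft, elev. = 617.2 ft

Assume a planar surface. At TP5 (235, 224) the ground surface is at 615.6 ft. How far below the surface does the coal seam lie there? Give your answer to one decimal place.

32.2 ft

Let the plane be z = a·easting + b·northing + c.
TP3−TP2: 140a − 6b = 6.5;  TP4−TP2: 105a + 75b = 29.
Solving gives a = 0.05943, b = 0.30346.
Then c = 588.2 − a·29 − b·280 = 501.51.
At (235, 224): z_contact = 13.97 + 67.97 + 501.51 = 583.45 ft.
Depth below ground = 615.6 − 583.45 = 32.2 ft.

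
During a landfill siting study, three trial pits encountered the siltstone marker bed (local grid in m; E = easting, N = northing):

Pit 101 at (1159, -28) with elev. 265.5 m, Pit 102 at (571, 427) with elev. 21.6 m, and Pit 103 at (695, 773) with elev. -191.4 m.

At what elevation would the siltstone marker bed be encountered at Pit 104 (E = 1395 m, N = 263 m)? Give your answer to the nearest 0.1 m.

80.0 m

Let the plane be z = a·E + b·N + c.
Pit 102−Pit 101: −588a + 455b = −243.9;  Pit 103−Pit 101: −464a + 801b = −456.9.
Solving gives a = −0.048200, b = −0.598333.
Then c = 265.5 − a·1159 − b·-28 = 304.61.
At (1395, 263): z = −67.2 − 157.4 + 304.61 = 80.0 m.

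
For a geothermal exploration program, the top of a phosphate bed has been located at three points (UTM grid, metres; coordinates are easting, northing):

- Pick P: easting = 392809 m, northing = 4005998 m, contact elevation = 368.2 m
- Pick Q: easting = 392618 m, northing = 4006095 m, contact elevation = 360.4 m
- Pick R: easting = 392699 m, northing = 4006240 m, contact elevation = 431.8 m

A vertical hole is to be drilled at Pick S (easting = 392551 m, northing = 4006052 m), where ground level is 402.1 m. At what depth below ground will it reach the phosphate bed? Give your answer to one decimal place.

Let the plane be z = a·easting + b·northing + c.
Pick Q−Pick P: −191a + 97b = −7.8;  Pick R−Pick P: −110a + 242b = 63.6.
Solving gives a = 0.226620162, b = 0.365819082.
Then c = 368.2 − a·392809 − b·4005998 = −1554120.75.
At (392551, 4006052): z_contact = 88959.97 + 1465490.26 − 1554120.75 = 329.49 m.
Depth below ground = 402.1 − 329.49 = 72.6 m.

72.6 m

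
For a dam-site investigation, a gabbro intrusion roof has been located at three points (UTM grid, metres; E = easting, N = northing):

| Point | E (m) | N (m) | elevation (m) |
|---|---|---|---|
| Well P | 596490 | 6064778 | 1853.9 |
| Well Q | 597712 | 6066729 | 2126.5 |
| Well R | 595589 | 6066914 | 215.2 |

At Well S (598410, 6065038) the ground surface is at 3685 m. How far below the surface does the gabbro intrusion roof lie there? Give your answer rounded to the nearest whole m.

274 m

Let the plane be z = a·E + b·N + c.
Well Q−Well P: 1222a + 1951b = 272.6;  Well R−Well P: −901a + 2136b = −1638.7.
Solving gives a = 0.86523354, b = −0.40221188.
Then c = 1853.9 − a·596490 − b·6064778 = 1925076.53.
At (598410, 6065038): z_contact = 517764.4 − 2439430.4 + 1925076.53 = 3410.6 m.
Depth below ground = 3685 − 3410.6 = 274 m.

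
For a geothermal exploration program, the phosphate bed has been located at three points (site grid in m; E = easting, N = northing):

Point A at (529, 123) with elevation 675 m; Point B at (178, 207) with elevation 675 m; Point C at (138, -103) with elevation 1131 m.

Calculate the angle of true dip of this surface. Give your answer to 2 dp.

55.72°

Let the plane be z = a·E + b·N + c.
Point B−Point A: −351a + 84b = 0;  Point C−Point A: −391a − 226b = 456.
Solving gives a = −0.34148, b = −1.42691.
Gradient magnitude |∇z| = √(a² + b²) = √(0.11661 + 2.03606) = 1.46720.
True dip = arctan(1.46720) = 55.72°, dipping toward NNE (azimuth ≈ 013°).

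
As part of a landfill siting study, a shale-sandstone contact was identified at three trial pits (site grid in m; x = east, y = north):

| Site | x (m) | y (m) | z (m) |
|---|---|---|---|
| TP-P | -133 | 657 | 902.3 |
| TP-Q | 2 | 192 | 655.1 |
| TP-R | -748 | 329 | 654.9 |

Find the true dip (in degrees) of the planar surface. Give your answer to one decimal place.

Let the plane be z = a·x + b·y + c.
TP-Q−TP-P: 135a − 465b = −247.2;  TP-R−TP-P: −615a − 328b = −247.4.
Solving gives a = 0.10283, b = 0.56147.
Gradient magnitude |∇z| = √(a² + b²) = √(0.01057 + 0.31524) = 0.57080.
True dip = arctan(0.57080) = 29.7°, dipping toward S (azimuth ≈ 190°).

29.7°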